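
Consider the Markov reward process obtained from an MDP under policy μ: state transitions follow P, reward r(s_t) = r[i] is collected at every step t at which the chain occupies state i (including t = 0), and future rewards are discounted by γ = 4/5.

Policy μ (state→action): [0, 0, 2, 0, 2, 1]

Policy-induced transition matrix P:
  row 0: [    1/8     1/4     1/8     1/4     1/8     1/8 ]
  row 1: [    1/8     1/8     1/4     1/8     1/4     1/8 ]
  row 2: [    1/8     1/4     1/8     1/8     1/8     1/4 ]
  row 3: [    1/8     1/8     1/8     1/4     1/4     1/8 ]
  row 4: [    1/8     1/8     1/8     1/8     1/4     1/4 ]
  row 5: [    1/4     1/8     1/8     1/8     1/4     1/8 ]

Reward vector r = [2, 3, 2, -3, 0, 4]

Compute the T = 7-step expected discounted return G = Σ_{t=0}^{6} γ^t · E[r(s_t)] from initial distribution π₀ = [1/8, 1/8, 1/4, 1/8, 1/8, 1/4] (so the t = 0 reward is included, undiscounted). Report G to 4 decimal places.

G = 5.5111

t=0: π = [0.1250, 0.1250, 0.2500, 0.1250, 0.1250, 0.2500], E[r] = 1.7500, γ^t·E[r] = 1.750000, running G = 1.750000
t=1: π = [0.1563, 0.1719, 0.1406, 0.1563, 0.2031, 0.1719], E[r] = 1.3281, γ^t·E[r] = 1.062500, running G = 2.812500
t=2: π = [0.1465, 0.1621, 0.1465, 0.1641, 0.2129, 0.1680], E[r] = 1.2520, γ^t·E[r] = 0.801250, running G = 3.613750
t=3: π = [0.1460, 0.1616, 0.1453, 0.1638, 0.2134, 0.1699], E[r] = 1.2556, γ^t·E[r] = 0.642875, running G = 4.256625
t=4: π = [0.1462, 0.1614, 0.1452, 0.1637, 0.2136, 0.1698], E[r] = 1.2552, γ^t·E[r] = 0.514150, running G = 4.770775
t=5: π = [0.1462, 0.1614, 0.1452, 0.1637, 0.2136, 0.1698], E[r] = 1.2553, γ^t·E[r] = 0.411324, running G = 5.182099
t=6: π = [0.1462, 0.1614, 0.1452, 0.1637, 0.2136, 0.1698], E[r] = 1.2552, γ^t·E[r] = 0.329051, running G = 5.511150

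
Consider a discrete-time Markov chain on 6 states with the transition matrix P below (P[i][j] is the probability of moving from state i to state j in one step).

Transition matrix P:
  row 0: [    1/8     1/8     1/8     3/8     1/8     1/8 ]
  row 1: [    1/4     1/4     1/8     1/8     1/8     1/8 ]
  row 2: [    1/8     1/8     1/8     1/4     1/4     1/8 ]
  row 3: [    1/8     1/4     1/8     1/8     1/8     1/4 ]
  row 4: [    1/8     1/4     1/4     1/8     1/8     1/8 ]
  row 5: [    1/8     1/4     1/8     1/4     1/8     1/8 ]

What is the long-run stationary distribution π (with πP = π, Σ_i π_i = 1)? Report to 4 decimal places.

Balance equations π_j = Σ_i π_i·P[i][j]:
  π_0 = 1/8·π_0 + 1/4·π_1 + 1/8·π_2 + 1/8·π_3 + 1/8·π_4 + 1/8·π_5
  π_1 = 1/8·π_0 + 1/4·π_1 + 1/8·π_2 + 1/4·π_3 + 1/4·π_4 + 1/4·π_5
  π_2 = 1/8·π_0 + 1/8·π_1 + 1/8·π_2 + 1/8·π_3 + 1/4·π_4 + 1/8·π_5
  π_3 = 3/8·π_0 + 1/8·π_1 + 1/4·π_2 + 1/8·π_3 + 1/8·π_4 + 1/4·π_5
  π_4 = 1/8·π_0 + 1/8·π_1 + 1/4·π_2 + 1/8·π_3 + 1/8·π_4 + 1/8·π_5
  normalize: π_0 + π_1 + π_2 + π_3 + π_4 + π_5 = 1
Solving the linear system gives exactly π = [69/455, 97/455, 1/7, 817/4095, 1/7, 614/4095].

π = [0.1516, 0.2132, 0.1429, 0.1995, 0.1429, 0.1499]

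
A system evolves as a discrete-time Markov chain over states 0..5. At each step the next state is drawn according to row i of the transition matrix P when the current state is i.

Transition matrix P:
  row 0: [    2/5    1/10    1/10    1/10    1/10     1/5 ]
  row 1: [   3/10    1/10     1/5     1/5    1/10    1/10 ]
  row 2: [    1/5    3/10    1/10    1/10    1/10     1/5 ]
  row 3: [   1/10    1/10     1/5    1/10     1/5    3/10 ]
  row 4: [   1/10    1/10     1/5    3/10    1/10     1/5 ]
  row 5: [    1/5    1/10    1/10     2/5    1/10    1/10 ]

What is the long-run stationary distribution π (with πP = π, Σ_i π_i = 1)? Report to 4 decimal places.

Balance equations π_j = Σ_i π_i·P[i][j]:
  π_0 = 2/5·π_0 + 3/10·π_1 + 1/5·π_2 + 1/10·π_3 + 1/10·π_4 + 1/5·π_5
  π_1 = 1/10·π_0 + 1/10·π_1 + 3/10·π_2 + 1/10·π_3 + 1/10·π_4 + 1/10·π_5
  π_2 = 1/10·π_0 + 1/5·π_1 + 1/10·π_2 + 1/5·π_3 + 1/5·π_4 + 1/10·π_5
  π_3 = 1/10·π_0 + 1/5·π_1 + 1/10·π_2 + 1/10·π_3 + 3/10·π_4 + 2/5·π_5
  π_4 = 1/10·π_0 + 1/10·π_1 + 1/10·π_2 + 1/5·π_3 + 1/10·π_4 + 1/10·π_5
  normalize: π_0 + π_1 + π_2 + π_3 + π_4 + π_5 = 1
Solving the linear system gives exactly π = [485/2136, 1651/12816, 1847/12816, 1237/6408, 1529/12816, 2405/12816].

π = [0.2271, 0.1288, 0.1441, 0.1930, 0.1193, 0.1877]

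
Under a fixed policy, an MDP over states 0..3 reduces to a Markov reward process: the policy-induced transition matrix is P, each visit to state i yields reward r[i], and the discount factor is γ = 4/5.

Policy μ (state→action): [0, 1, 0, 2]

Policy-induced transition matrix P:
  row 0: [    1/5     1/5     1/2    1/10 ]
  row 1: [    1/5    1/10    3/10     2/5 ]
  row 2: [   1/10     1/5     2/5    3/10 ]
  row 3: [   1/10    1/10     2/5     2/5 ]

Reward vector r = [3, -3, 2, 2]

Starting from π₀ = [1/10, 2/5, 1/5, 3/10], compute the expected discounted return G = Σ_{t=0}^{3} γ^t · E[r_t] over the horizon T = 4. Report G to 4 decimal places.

G = 2.8734

t=0: π = [0.1000, 0.4000, 0.2000, 0.3000], E[r] = 0.1000, γ^t·E[r] = 0.100000, running G = 0.100000
t=1: π = [0.1500, 0.1300, 0.3700, 0.3500], E[r] = 1.5000, γ^t·E[r] = 1.200000, running G = 1.300000
t=2: π = [0.1280, 0.1520, 0.4020, 0.3180], E[r] = 1.3680, γ^t·E[r] = 0.875520, running G = 2.175520
t=3: π = [0.1280, 0.1530, 0.3976, 0.3214], E[r] = 1.3630, γ^t·E[r] = 0.697856, running G = 2.873376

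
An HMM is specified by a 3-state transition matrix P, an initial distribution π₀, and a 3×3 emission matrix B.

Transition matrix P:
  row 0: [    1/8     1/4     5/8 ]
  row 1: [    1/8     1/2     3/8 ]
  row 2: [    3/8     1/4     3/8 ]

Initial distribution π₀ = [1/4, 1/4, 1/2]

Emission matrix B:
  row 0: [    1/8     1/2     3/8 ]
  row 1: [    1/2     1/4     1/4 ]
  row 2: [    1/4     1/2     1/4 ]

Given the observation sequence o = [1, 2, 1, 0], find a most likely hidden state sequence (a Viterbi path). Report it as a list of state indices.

t=0: δ = [1.250e-01, 6.250e-02, 2.500e-01]  (obs o_0=1)
t=1: δ = [3.516e-02, 1.562e-02, 2.344e-02]  ψ = [2, 2, 2]  (obs o_1=2)
t=2: δ = [4.395e-03, 2.197e-03, 1.099e-02]  ψ = [2, 0, 0]  (obs o_2=1)
t=3: δ = [5.150e-04, 1.373e-03, 1.030e-03]  ψ = [2, 2, 2]  (obs o_3=0)
backtrack: best end state = 1; path = [2, 0, 2, 1]

path = [2, 0, 2, 1]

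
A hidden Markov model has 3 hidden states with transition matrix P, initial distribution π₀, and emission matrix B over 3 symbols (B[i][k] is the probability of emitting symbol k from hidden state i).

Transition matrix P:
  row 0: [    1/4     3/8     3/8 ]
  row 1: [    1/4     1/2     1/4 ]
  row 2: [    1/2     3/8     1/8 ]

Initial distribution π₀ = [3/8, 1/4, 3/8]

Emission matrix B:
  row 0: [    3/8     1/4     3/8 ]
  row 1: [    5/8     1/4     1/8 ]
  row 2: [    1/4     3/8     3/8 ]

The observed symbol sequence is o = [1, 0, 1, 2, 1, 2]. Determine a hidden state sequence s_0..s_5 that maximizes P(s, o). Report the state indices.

path = [2, 0, 2, 0, 2, 0]

t=0: δ = [9.375e-02, 6.250e-02, 1.406e-01]  (obs o_0=1)
t=1: δ = [2.637e-02, 3.296e-02, 8.789e-03]  ψ = [2, 2, 0]  (obs o_1=0)
t=2: δ = [2.060e-03, 4.120e-03, 3.708e-03]  ψ = [1, 1, 0]  (obs o_2=1)
t=3: δ = [6.952e-04, 2.575e-04, 3.862e-04]  ψ = [2, 1, 1]  (obs o_3=2)
t=4: δ = [4.828e-05, 6.518e-05, 9.777e-05]  ψ = [2, 0, 0]  (obs o_4=1)
t=5: δ = [1.833e-05, 4.583e-06, 6.789e-06]  ψ = [2, 2, 0]  (obs o_5=2)
backtrack: best end state = 0; path = [2, 0, 2, 0, 2, 0]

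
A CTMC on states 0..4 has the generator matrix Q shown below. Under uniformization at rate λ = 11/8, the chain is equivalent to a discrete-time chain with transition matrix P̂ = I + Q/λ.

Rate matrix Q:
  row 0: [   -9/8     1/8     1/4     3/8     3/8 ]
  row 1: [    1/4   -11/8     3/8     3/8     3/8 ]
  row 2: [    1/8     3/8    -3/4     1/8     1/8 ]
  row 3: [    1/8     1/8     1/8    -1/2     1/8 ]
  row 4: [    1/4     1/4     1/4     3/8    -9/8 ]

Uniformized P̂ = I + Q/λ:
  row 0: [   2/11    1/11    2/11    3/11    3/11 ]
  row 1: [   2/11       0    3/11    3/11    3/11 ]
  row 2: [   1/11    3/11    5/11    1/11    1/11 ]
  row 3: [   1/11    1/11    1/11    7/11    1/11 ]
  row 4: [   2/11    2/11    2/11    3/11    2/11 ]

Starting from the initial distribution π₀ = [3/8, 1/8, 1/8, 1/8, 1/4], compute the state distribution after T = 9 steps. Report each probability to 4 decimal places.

π = [0.1285, 0.1329, 0.2210, 0.3654, 0.1523]

t=0: π = [0.3750, 0.1250, 0.1250, 0.1250, 0.2500]
t=1: π = [0.1591, 0.1250, 0.2159, 0.2955, 0.2045]
t=2: π = [0.1353, 0.1374, 0.2252, 0.3409, 0.1612]
t=3: π = [0.1304, 0.1340, 0.2247, 0.3557, 0.1551]
t=4: π = [0.1290, 0.1337, 0.2230, 0.3612, 0.1531]
t=5: π = [0.1287, 0.1332, 0.2219, 0.3635, 0.1526]
t=6: π = [0.1286, 0.1330, 0.2214, 0.3646, 0.1524]
t=7: π = [0.1285, 0.1329, 0.2212, 0.3650, 0.1523]
t=8: π = [0.1285, 0.1329, 0.2210, 0.3653, 0.1523]
t=9: π = [0.1285, 0.1329, 0.2210, 0.3654, 0.1523]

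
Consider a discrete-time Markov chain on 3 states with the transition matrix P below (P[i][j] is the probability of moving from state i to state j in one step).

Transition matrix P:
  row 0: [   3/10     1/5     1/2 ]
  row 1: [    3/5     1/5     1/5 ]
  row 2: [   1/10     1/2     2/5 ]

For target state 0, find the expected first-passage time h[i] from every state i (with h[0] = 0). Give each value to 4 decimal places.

First-step conditioning: h[0] = 0; for i ≠ 0, h[i] = 1 + Σ_k P[i][k]·h[k].
  h[1] = 1 + 1/5·h[1] + 1/5·h[2]
  h[2] = 1 + 1/2·h[1] + 2/5·h[2]
Solving the 2×2 linear system over states ≠ 0 gives exactly h = [0, 40/19, 65/19] (h[0] = 0 is the target).

h = [0.0000, 2.1053, 3.4211]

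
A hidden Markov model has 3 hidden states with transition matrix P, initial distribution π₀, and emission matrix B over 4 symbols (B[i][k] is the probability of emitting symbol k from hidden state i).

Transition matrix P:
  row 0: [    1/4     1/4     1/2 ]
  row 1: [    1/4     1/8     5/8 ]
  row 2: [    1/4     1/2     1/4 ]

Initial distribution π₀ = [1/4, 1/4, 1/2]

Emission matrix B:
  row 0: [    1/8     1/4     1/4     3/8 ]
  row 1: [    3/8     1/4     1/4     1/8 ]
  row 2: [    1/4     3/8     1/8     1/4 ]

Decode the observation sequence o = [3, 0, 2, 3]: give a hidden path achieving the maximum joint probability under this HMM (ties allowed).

path = [0, 2, 1, 2]

t=0: δ = [9.375e-02, 3.125e-02, 1.250e-01]  (obs o_0=3)
t=1: δ = [3.906e-03, 2.344e-02, 1.172e-02]  ψ = [2, 2, 0]  (obs o_1=0)
t=2: δ = [1.465e-03, 1.465e-03, 1.831e-03]  ψ = [1, 2, 1]  (obs o_2=2)
t=3: δ = [1.717e-04, 1.144e-04, 2.289e-04]  ψ = [2, 2, 1]  (obs o_3=3)
backtrack: best end state = 2; path = [0, 2, 1, 2]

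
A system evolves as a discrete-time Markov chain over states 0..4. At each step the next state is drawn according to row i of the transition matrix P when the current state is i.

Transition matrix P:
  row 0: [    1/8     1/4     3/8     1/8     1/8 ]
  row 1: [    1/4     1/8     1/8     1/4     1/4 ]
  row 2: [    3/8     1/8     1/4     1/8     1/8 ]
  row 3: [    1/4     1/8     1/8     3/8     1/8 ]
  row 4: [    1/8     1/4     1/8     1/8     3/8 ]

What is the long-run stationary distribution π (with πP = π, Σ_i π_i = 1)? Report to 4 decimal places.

Balance equations π_j = Σ_i π_i·P[i][j]:
  π_0 = 1/8·π_0 + 1/4·π_1 + 3/8·π_2 + 1/4·π_3 + 1/8·π_4
  π_1 = 1/4·π_0 + 1/8·π_1 + 1/8·π_2 + 1/8·π_3 + 1/4·π_4
  π_2 = 3/8·π_0 + 1/8·π_1 + 1/4·π_2 + 1/8·π_3 + 1/8·π_4
  π_3 = 1/8·π_0 + 1/4·π_1 + 1/8·π_2 + 3/8·π_3 + 1/8·π_4
  normalize: π_0 + π_1 + π_2 + π_3 + π_4 = 1
Solving the linear system gives exactly π = [107/479, 85/479, 99/479, 94/479, 94/479].

π = [0.2234, 0.1775, 0.2067, 0.1962, 0.1962]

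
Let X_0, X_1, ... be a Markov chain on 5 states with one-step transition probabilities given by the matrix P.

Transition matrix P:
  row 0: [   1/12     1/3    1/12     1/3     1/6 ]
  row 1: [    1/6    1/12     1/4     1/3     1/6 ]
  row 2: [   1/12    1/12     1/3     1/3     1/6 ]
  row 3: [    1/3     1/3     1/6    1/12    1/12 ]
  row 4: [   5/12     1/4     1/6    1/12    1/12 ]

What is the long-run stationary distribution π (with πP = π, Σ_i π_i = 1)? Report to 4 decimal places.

π = [0.2065, 0.2174, 0.2011, 0.2396, 0.1354]

Balance equations π_j = Σ_i π_i·P[i][j]:
  π_0 = 1/12·π_0 + 1/6·π_1 + 1/12·π_2 + 1/3·π_3 + 5/12·π_4
  π_1 = 1/3·π_0 + 1/12·π_1 + 1/12·π_2 + 1/3·π_3 + 1/4·π_4
  π_2 = 1/12·π_0 + 1/4·π_1 + 1/3·π_2 + 1/6·π_3 + 1/6·π_4
  π_3 = 1/3·π_0 + 1/3·π_1 + 1/3·π_2 + 1/12·π_3 + 1/12·π_4
  normalize: π_0 + π_1 + π_2 + π_3 + π_4 = 1
Solving the linear system gives exactly π = [2795/13536, 327/1504, 1361/6768, 23/96, 13/96].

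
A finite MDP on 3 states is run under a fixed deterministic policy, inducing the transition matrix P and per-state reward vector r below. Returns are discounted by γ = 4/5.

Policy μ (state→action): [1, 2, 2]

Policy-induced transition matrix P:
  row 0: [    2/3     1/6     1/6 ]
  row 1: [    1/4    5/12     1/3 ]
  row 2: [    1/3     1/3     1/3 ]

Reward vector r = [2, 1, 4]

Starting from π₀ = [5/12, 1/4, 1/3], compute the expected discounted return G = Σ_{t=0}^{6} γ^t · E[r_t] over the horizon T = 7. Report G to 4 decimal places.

G = 9.0159

t=0: π = [0.4167, 0.2500, 0.3333], E[r] = 2.4167, γ^t·E[r] = 2.416667, running G = 2.416667
t=1: π = [0.4514, 0.2847, 0.2639], E[r] = 2.2431, γ^t·E[r] = 1.794444, running G = 4.211111
t=2: π = [0.4601, 0.2818, 0.2581], E[r] = 2.2344, γ^t·E[r] = 1.430000, running G = 5.641111
t=3: π = [0.4632, 0.2801, 0.2567], E[r] = 2.2332, γ^t·E[r] = 1.143383, running G = 6.784494
t=4: π = [0.4644, 0.2795, 0.2561], E[r] = 2.2328, γ^t·E[r] = 0.914550, running G = 7.699044
t=5: π = [0.4648, 0.2792, 0.2559], E[r] = 2.2326, γ^t·E[r] = 0.731593, running G = 8.430637
t=6: π = [0.4650, 0.2791, 0.2559], E[r] = 2.2326, γ^t·E[r] = 0.585260, running G = 9.015897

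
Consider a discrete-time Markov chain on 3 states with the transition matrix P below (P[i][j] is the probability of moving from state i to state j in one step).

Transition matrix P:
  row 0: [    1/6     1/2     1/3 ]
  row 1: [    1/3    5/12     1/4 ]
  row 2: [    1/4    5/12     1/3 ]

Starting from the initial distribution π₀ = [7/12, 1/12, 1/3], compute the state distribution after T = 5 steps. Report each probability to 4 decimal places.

π = [0.2645, 0.4387, 0.2968]

t=0: π = [0.5833, 0.0833, 0.3333]
t=1: π = [0.2083, 0.4653, 0.3264]
t=2: π = [0.2714, 0.4340, 0.2946]
t=3: π = [0.2636, 0.4393, 0.2972]
t=4: π = [0.2646, 0.4386, 0.2967]
t=5: π = [0.2645, 0.4387, 0.2968]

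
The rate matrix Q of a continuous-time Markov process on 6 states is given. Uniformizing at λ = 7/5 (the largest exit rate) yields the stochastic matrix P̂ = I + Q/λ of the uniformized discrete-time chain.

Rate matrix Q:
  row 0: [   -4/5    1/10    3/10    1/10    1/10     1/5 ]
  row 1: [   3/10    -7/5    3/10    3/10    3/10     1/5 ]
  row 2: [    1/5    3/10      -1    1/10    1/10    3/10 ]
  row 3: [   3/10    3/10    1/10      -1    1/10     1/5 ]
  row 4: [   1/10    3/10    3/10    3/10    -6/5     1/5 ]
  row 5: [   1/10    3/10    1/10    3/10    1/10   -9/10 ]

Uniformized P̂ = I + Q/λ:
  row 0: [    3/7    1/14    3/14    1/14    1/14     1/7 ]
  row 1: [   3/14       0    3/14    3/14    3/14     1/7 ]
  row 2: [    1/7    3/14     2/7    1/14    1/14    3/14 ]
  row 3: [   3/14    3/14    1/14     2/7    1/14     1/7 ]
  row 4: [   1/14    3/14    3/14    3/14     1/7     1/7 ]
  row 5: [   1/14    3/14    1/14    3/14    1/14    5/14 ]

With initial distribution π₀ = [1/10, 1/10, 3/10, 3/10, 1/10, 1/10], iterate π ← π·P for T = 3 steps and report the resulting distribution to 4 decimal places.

t=0: π = [0.1000, 0.1000, 0.3000, 0.3000, 0.1000, 0.1000]
t=1: π = [0.1857, 0.1786, 0.1786, 0.1786, 0.0929, 0.1857]
t=2: π = [0.2015, 0.1495, 0.1750, 0.1750, 0.1036, 0.1954]
t=3: π = [0.2023, 0.1535, 0.1739, 0.1730, 0.1002, 0.1972]

π = [0.2023, 0.1535, 0.1739, 0.1730, 0.1002, 0.1972]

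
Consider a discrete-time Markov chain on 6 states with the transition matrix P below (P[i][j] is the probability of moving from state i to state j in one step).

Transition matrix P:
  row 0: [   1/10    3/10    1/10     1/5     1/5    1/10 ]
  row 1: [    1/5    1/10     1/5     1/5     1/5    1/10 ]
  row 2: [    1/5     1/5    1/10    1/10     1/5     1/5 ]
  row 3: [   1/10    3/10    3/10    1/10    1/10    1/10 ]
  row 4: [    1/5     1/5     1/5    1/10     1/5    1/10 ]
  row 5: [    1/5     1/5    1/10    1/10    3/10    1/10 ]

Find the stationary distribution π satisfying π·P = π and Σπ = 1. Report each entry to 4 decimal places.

π = [0.1693, 0.2097, 0.1683, 0.1379, 0.1979, 0.1168]

Balance equations π_j = Σ_i π_i·P[i][j]:
  π_0 = 1/10·π_0 + 1/5·π_1 + 1/5·π_2 + 1/10·π_3 + 1/5·π_4 + 1/5·π_5
  π_1 = 3/10·π_0 + 1/10·π_1 + 1/5·π_2 + 3/10·π_3 + 1/5·π_4 + 1/5·π_5
  π_2 = 1/10·π_0 + 1/5·π_1 + 1/10·π_2 + 3/10·π_3 + 1/5·π_4 + 1/10·π_5
  π_3 = 1/5·π_0 + 1/5·π_1 + 1/10·π_2 + 1/10·π_3 + 1/10·π_4 + 1/10·π_5
  π_4 = 1/5·π_0 + 1/5·π_1 + 1/5·π_2 + 1/10·π_3 + 1/5·π_4 + 3/10·π_5
  normalize: π_0 + π_1 + π_2 + π_3 + π_4 + π_5 = 1
Solving the linear system gives exactly π = [205/1211, 254/1211, 7543/44807, 167/1211, 8867/44807, 5235/44807].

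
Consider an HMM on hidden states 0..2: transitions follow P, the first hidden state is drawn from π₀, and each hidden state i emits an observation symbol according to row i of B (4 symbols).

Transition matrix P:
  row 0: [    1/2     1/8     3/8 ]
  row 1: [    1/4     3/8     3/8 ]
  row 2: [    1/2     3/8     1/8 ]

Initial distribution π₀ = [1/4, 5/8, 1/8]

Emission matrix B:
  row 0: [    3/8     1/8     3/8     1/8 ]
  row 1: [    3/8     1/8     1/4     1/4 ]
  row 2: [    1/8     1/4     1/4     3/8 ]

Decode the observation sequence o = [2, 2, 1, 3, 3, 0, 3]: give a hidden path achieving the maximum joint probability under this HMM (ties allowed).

path = [0, 0, 2, 1, 2, 0, 2]

t=0: δ = [9.375e-02, 1.562e-01, 3.125e-02]  (obs o_0=2)
t=1: δ = [1.758e-02, 1.465e-02, 1.465e-02]  ψ = [0, 1, 1]  (obs o_1=2)
t=2: δ = [1.099e-03, 6.866e-04, 1.648e-03]  ψ = [0, 1, 0]  (obs o_2=1)
t=3: δ = [1.030e-04, 1.545e-04, 1.545e-04]  ψ = [2, 2, 0]  (obs o_3=3)
t=4: δ = [9.656e-06, 1.448e-05, 2.173e-05]  ψ = [2, 1, 1]  (obs o_4=3)
t=5: δ = [4.074e-06, 3.055e-06, 6.789e-07]  ψ = [2, 2, 1]  (obs o_5=0)
t=6: δ = [2.546e-07, 2.864e-07, 5.729e-07]  ψ = [0, 1, 0]  (obs o_6=3)
backtrack: best end state = 2; path = [0, 0, 2, 1, 2, 0, 2]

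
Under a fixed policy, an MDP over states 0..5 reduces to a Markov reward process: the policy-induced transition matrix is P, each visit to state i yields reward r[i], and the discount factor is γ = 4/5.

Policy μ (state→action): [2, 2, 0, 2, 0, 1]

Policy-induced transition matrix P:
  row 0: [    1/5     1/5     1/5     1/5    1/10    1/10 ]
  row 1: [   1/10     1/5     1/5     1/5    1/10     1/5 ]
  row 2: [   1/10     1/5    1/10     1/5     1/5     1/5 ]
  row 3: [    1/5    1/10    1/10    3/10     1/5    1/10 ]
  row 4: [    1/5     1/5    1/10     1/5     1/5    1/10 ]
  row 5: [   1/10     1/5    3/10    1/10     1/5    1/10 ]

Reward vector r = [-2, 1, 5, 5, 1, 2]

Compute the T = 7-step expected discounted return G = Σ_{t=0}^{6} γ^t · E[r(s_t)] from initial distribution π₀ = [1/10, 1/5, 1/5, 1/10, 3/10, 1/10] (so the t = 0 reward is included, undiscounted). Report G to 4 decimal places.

G = 8.2906

t=0: π = [0.1000, 0.2000, 0.2000, 0.1000, 0.3000, 0.1000], E[r] = 2.0000, γ^t·E[r] = 2.000000, running G = 2.000000
t=1: π = [0.1500, 0.1900, 0.1500, 0.2000, 0.1700, 0.1400], E[r] = 2.0900, γ^t·E[r] = 1.672000, running G = 3.672000
t=2: π = [0.1520, 0.1800, 0.1620, 0.2060, 0.1660, 0.1340], E[r] = 2.1500, γ^t·E[r] = 1.376000, running G = 5.048000
t=3: π = [0.1524, 0.1794, 0.1600, 0.2072, 0.1668, 0.1342], E[r] = 2.1458, γ^t·E[r] = 1.098650, running G = 6.146650
t=4: π = [0.1526, 0.1793, 0.1600, 0.2073, 0.1668, 0.1339], E[r] = 2.1453, γ^t·E[r] = 0.878715, running G = 7.025364
t=5: π = [0.1527, 0.1793, 0.1600, 0.2073, 0.1668, 0.1339], E[r] = 2.1452, γ^t·E[r] = 0.702928, running G = 7.728292
t=6: π = [0.1527, 0.1793, 0.1600, 0.2073, 0.1668, 0.1339], E[r] = 2.1452, γ^t·E[r] = 0.562342, running G = 8.290634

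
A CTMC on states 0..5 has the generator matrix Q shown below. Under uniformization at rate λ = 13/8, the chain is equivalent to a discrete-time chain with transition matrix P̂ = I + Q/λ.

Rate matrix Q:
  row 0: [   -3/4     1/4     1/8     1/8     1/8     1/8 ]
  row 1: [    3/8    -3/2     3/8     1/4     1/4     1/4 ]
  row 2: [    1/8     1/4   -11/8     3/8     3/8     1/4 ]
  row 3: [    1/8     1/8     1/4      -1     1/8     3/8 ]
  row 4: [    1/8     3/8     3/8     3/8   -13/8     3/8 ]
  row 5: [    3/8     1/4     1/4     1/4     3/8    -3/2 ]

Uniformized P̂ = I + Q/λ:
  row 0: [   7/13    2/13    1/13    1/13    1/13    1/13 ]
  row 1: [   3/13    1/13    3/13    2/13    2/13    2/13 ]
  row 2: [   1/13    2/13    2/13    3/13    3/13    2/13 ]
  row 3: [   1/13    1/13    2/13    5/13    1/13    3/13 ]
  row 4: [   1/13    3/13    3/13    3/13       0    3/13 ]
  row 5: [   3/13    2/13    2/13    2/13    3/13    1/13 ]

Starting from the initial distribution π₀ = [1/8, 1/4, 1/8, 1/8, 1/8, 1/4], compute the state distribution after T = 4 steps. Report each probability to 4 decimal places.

t=0: π = [0.1250, 0.2500, 0.1250, 0.1250, 0.1250, 0.2500]
t=1: π = [0.2115, 0.1346, 0.1731, 0.1923, 0.1442, 0.1442]
t=2: π = [0.2175, 0.1398, 0.1590, 0.2064, 0.1250, 0.1524]
t=3: π = [0.2222, 0.1368, 0.1575, 0.2066, 0.1260, 0.1509]
t=4: π = [0.2238, 0.1371, 0.1570, 0.2062, 0.1252, 0.1507]

π = [0.2238, 0.1371, 0.1570, 0.2062, 0.1252, 0.1507]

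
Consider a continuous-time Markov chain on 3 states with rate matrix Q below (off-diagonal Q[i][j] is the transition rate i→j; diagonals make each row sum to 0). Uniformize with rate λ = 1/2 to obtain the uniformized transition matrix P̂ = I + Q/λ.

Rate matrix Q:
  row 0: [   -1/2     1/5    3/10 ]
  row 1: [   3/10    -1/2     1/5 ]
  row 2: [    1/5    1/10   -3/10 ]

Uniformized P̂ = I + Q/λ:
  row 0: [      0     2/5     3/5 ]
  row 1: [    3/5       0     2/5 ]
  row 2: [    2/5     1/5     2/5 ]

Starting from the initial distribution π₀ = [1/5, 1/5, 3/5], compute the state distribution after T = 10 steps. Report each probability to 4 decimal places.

π = [0.3170, 0.2196, 0.4635]

t=0: π = [0.2000, 0.2000, 0.6000]
t=1: π = [0.3600, 0.2000, 0.4400]
t=2: π = [0.2960, 0.2320, 0.4720]
t=3: π = [0.3280, 0.2128, 0.4592]
t=4: π = [0.3114, 0.2230, 0.4656]
t=5: π = [0.3201, 0.2177, 0.4623]
t=6: π = [0.3155, 0.2205, 0.4640]
t=7: π = [0.3179, 0.2190, 0.4631]
t=8: π = [0.3166, 0.2198, 0.4636]
t=9: π = [0.3173, 0.2194, 0.4633]
t=10: π = [0.3170, 0.2196, 0.4635]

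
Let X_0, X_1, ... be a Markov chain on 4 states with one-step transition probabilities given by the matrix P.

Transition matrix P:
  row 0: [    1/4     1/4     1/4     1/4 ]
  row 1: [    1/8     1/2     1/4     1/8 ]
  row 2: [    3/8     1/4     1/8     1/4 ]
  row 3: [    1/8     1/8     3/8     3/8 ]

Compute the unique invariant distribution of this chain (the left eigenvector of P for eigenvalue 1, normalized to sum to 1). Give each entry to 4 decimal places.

Balance equations π_j = Σ_i π_i·P[i][j]:
  π_0 = 1/4·π_0 + 1/8·π_1 + 3/8·π_2 + 1/8·π_3
  π_1 = 1/4·π_0 + 1/2·π_1 + 1/4·π_2 + 1/8·π_3
  π_2 = 1/4·π_0 + 1/4·π_1 + 1/8·π_2 + 3/8·π_3
  normalize: π_0 + π_1 + π_2 + π_3 = 1
Solving the linear system gives exactly π = [79/369, 12/41, 92/369, 10/41].

π = [0.2141, 0.2927, 0.2493, 0.2439]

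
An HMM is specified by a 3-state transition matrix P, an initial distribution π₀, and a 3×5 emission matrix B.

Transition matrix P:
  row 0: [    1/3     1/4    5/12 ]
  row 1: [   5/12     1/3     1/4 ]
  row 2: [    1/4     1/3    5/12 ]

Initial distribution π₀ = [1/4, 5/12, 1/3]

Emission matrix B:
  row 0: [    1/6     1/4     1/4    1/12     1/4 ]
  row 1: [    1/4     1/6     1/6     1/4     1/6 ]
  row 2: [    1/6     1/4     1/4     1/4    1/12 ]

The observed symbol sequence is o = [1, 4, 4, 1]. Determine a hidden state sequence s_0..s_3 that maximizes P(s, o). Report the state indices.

path = [1, 0, 0, 2]

t=0: δ = [6.250e-02, 6.944e-02, 8.333e-02]  (obs o_0=1)
t=1: δ = [7.234e-03, 4.630e-03, 2.894e-03]  ψ = [1, 2, 2]  (obs o_1=4)
t=2: δ = [6.028e-04, 3.014e-04, 2.512e-04]  ψ = [0, 0, 0]  (obs o_2=4)
t=3: δ = [5.023e-05, 2.512e-05, 6.279e-05]  ψ = [0, 0, 0]  (obs o_3=1)
backtrack: best end state = 2; path = [1, 0, 0, 2]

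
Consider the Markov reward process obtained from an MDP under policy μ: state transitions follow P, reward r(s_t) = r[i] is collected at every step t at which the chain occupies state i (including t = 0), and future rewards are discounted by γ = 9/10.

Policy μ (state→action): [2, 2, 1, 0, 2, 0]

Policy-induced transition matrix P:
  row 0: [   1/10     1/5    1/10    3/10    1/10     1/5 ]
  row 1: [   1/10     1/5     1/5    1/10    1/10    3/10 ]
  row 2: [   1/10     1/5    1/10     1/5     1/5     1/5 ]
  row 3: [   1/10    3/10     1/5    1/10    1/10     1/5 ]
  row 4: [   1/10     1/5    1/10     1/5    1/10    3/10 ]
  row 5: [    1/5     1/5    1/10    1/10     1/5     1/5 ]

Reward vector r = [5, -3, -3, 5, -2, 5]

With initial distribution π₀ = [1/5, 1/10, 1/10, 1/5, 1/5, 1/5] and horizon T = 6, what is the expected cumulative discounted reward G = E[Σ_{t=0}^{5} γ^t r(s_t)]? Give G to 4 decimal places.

t=0: π = [0.2000, 0.1000, 0.1000, 0.2000, 0.2000, 0.2000], E[r] = 2.0000, γ^t·E[r] = 2.000000, running G = 2.000000
t=1: π = [0.1200, 0.2200, 0.1300, 0.1700, 0.1300, 0.2300], E[r] = 1.2900, γ^t·E[r] = 1.161000, running G = 3.161000
t=2: π = [0.1230, 0.2170, 0.1390, 0.1500, 0.1360, 0.2350], E[r] = 1.2000, γ^t·E[r] = 0.972000, running G = 4.133000
t=3: π = [0.1235, 0.2150, 0.1367, 0.1521, 0.1374, 0.2353], E[r] = 1.2246, γ^t·E[r] = 0.892733, running G = 5.025733
t=4: π = [0.1235, 0.2152, 0.1367, 0.1521, 0.1372, 0.2352], E[r] = 1.2242, γ^t·E[r] = 0.803224, running G = 5.828957
t=5: π = [0.1235, 0.2152, 0.1367, 0.1521, 0.1372, 0.2352], E[r] = 1.2241, γ^t·E[r] = 0.722813, running G = 6.551771

G = 6.5518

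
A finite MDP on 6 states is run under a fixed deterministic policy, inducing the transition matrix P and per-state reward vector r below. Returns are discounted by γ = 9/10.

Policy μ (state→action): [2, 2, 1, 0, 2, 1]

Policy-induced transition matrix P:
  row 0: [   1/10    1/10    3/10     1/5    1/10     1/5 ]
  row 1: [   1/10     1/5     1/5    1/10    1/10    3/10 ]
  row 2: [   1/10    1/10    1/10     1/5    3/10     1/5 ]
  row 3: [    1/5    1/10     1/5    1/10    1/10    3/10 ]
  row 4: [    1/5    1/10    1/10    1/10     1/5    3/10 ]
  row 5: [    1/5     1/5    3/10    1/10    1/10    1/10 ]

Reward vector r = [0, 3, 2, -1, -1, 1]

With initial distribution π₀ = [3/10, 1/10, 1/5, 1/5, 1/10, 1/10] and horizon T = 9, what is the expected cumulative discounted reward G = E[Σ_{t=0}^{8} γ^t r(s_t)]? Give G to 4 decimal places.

t=0: π = [0.3000, 0.1000, 0.2000, 0.2000, 0.1000, 0.1000], E[r] = 0.5000, γ^t·E[r] = 0.500000, running G = 0.500000
t=1: π = [0.1400, 0.1200, 0.2100, 0.1500, 0.1500, 0.2300], E[r] = 0.7100, γ^t·E[r] = 0.639000, running G = 1.139000
t=2: π = [0.1530, 0.1350, 0.2010, 0.1350, 0.1570, 0.2190], E[r] = 0.7340, γ^t·E[r] = 0.594540, running G = 1.733540
t=3: π = [0.1511, 0.1354, 0.2014, 0.1354, 0.1559, 0.2208], E[r] = 0.7385, γ^t·E[r] = 0.538367, running G = 2.271907
t=4: π = [0.1512, 0.1356, 0.2015, 0.1353, 0.1559, 0.2206], E[r] = 0.7393, γ^t·E[r] = 0.485022, running G = 2.756928
t=5: π = [0.1512, 0.1356, 0.2014, 0.1353, 0.1559, 0.2206], E[r] = 0.7392, γ^t·E[r] = 0.436506, running G = 3.193434
t=6: π = [0.1512, 0.1356, 0.2014, 0.1353, 0.1559, 0.2206], E[r] = 0.7392, γ^t·E[r] = 0.392862, running G = 3.586296
t=7: π = [0.1512, 0.1356, 0.2014, 0.1353, 0.1559, 0.2206], E[r] = 0.7392, γ^t·E[r] = 0.353577, running G = 3.939872
t=8: π = [0.1512, 0.1356, 0.2014, 0.1353, 0.1559, 0.2206], E[r] = 0.7392, γ^t·E[r] = 0.318219, running G = 4.258091

G = 4.2581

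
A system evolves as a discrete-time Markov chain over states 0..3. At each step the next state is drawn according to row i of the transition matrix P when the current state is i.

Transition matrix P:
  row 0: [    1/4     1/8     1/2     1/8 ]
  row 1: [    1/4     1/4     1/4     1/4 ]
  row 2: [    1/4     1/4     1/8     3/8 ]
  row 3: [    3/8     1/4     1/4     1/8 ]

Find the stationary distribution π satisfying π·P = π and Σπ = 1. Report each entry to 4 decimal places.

Balance equations π_j = Σ_i π_i·P[i][j]:
  π_0 = 1/4·π_0 + 1/4·π_1 + 1/4·π_2 + 3/8·π_3
  π_1 = 1/8·π_0 + 1/4·π_1 + 1/4·π_2 + 1/4·π_3
  π_2 = 1/2·π_0 + 1/4·π_1 + 1/8·π_2 + 1/4·π_3
  normalize: π_0 + π_1 + π_2 + π_3 = 1
Solving the linear system gives exactly π = [182/655, 141/655, 186/655, 146/655].

π = [0.2779, 0.2153, 0.2840, 0.2229]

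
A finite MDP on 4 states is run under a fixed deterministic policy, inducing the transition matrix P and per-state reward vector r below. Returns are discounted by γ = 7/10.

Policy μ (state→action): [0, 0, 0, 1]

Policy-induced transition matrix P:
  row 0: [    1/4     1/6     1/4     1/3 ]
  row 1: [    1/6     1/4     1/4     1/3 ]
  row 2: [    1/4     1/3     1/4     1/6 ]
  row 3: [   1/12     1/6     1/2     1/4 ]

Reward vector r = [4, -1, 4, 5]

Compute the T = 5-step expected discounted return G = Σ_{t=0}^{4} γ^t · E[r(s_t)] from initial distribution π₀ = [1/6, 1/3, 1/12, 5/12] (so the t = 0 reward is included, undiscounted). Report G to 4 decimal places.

G = 8.2919

t=0: π = [0.1667, 0.3333, 0.0833, 0.4167], E[r] = 2.7500, γ^t·E[r] = 2.750000, running G = 2.750000
t=1: π = [0.1528, 0.2083, 0.3542, 0.2847], E[r] = 3.2431, γ^t·E[r] = 2.270139, running G = 5.020139
t=2: π = [0.1852, 0.2431, 0.3212, 0.2506], E[r] = 3.0353, γ^t·E[r] = 1.487297, running G = 6.507436
t=3: π = [0.1880, 0.2405, 0.3126, 0.2589], E[r] = 3.0567, γ^t·E[r] = 1.048436, running G = 7.555872
t=4: π = [0.1868, 0.2388, 0.3147, 0.2596], E[r] = 3.0656, γ^t·E[r] = 0.736048, running G = 8.291921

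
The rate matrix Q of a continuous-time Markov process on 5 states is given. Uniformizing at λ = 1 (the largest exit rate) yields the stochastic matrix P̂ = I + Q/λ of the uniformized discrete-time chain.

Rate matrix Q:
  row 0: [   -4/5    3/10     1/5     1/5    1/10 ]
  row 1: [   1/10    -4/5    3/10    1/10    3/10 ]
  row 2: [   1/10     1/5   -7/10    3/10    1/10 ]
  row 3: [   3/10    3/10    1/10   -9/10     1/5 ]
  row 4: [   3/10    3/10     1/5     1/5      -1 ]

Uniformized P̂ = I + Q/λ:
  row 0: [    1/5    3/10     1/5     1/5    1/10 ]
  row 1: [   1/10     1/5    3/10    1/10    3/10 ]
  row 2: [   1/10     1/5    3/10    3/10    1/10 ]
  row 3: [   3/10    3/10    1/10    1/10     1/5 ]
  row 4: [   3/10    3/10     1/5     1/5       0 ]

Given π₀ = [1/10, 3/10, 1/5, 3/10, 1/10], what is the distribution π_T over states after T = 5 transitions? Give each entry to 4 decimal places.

π = [0.1851, 0.2518, 0.2302, 0.1799, 0.1531]

t=0: π = [0.1000, 0.3000, 0.2000, 0.3000, 0.1000]
t=1: π = [0.1900, 0.2500, 0.2200, 0.1600, 0.1800]
t=2: π = [0.1870, 0.2530, 0.2310, 0.1810, 0.1480]
t=3: π = [0.1845, 0.2516, 0.2303, 0.1797, 0.1539]
t=4: π = [0.1852, 0.2518, 0.2302, 0.1799, 0.1529]
t=5: π = [0.1851, 0.2518, 0.2302, 0.1799, 0.1531]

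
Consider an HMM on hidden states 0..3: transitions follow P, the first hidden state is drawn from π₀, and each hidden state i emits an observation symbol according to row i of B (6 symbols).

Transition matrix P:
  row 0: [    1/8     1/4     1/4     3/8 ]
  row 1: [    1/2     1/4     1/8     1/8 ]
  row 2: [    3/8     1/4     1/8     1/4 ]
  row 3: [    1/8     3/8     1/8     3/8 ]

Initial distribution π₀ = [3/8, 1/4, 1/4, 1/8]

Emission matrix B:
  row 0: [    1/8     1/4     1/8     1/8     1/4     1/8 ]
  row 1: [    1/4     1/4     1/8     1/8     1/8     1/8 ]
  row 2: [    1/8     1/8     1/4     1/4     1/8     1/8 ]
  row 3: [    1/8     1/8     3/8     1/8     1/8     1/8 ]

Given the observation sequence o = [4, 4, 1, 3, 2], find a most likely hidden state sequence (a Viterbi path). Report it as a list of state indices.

t=0: δ = [9.375e-02, 3.125e-02, 3.125e-02, 1.562e-02]  (obs o_0=4)
t=1: δ = [3.906e-03, 2.930e-03, 2.930e-03, 4.395e-03]  ψ = [1, 0, 0, 0]  (obs o_1=4)
t=2: δ = [3.662e-04, 4.120e-04, 1.221e-04, 2.060e-04]  ψ = [1, 3, 0, 3]  (obs o_2=1)
t=3: δ = [2.575e-05, 1.287e-05, 2.289e-05, 1.717e-05]  ψ = [1, 1, 0, 0]  (obs o_3=3)
t=4: δ = [1.073e-06, 8.047e-07, 1.609e-06, 3.621e-06]  ψ = [2, 0, 0, 0]  (obs o_4=2)
backtrack: best end state = 3; path = [0, 3, 1, 0, 3]

path = [0, 3, 1, 0, 3]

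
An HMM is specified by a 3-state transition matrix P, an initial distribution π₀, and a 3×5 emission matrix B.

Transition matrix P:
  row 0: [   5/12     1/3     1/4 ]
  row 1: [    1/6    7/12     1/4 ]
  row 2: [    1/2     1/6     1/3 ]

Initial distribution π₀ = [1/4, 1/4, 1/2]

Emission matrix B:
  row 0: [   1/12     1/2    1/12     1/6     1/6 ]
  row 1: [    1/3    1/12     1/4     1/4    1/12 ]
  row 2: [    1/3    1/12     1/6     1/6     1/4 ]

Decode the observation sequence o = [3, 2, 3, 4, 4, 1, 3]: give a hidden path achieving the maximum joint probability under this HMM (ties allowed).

path = [1, 1, 1, 2, 2, 0, 1]

t=0: δ = [4.167e-02, 6.250e-02, 8.333e-02]  (obs o_0=3)
t=1: δ = [3.472e-03, 9.115e-03, 4.630e-03]  ψ = [2, 1, 2]  (obs o_1=2)
t=2: δ = [3.858e-04, 1.329e-03, 3.798e-04]  ψ = [2, 1, 1]  (obs o_2=3)
t=3: δ = [3.692e-05, 6.461e-05, 8.308e-05]  ψ = [1, 1, 1]  (obs o_3=4)
t=4: δ = [6.923e-06, 3.141e-06, 6.923e-06]  ψ = [2, 1, 2]  (obs o_4=4)
t=5: δ = [1.731e-06, 1.923e-07, 1.923e-07]  ψ = [2, 0, 2]  (obs o_5=1)
t=6: δ = [1.202e-07, 1.442e-07, 7.211e-08]  ψ = [0, 0, 0]  (obs o_6=3)
backtrack: best end state = 1; path = [1, 1, 1, 2, 2, 0, 1]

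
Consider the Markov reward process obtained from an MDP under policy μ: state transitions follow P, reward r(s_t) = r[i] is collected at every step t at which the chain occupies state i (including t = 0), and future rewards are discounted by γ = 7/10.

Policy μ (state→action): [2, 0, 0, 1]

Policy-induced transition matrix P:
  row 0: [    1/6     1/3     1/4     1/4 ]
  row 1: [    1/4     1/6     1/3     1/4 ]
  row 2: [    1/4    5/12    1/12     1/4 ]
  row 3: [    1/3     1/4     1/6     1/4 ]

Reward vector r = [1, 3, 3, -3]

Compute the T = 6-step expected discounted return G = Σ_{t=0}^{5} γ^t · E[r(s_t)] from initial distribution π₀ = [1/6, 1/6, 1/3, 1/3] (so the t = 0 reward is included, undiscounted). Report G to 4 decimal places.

G = 2.5895

t=0: π = [0.1667, 0.1667, 0.3333, 0.3333], E[r] = 0.6667, γ^t·E[r] = 0.666667, running G = 0.666667
t=1: π = [0.2639, 0.3056, 0.1806, 0.2500], E[r] = 0.9722, γ^t·E[r] = 0.680556, running G = 1.347222
t=2: π = [0.2488, 0.2766, 0.2245, 0.2500], E[r] = 1.0023, γ^t·E[r] = 0.491134, running G = 1.838356
t=3: π = [0.2501, 0.2851, 0.2148, 0.2500], E[r] = 0.9998, γ^t·E[r] = 0.342934, running G = 2.181290
t=4: π = [0.2500, 0.2829, 0.2171, 0.2500], E[r] = 1.0000, γ^t·E[r] = 0.240104, running G = 2.421394
t=5: π = [0.2500, 0.2834, 0.2166, 0.2500], E[r] = 1.0000, γ^t·E[r] = 0.168070, running G = 2.589464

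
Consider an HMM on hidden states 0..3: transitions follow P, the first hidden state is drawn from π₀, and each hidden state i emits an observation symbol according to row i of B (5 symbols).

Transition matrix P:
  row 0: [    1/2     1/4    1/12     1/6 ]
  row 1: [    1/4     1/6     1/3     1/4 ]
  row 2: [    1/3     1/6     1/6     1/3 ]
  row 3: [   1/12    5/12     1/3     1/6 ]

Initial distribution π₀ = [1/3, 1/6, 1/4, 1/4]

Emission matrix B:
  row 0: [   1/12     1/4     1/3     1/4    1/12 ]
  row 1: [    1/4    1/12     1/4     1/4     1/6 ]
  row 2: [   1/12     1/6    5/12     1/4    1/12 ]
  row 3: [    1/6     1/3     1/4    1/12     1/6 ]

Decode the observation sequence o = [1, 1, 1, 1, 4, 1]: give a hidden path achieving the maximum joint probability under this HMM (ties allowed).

path = [0, 0, 0, 0, 0, 0]

t=0: δ = [8.333e-02, 1.389e-02, 4.167e-02, 8.333e-02]  (obs o_0=1)
t=1: δ = [1.042e-02, 2.894e-03, 4.630e-03, 4.630e-03]  ψ = [0, 3, 3, 0]  (obs o_1=1)
t=2: δ = [1.302e-03, 2.170e-04, 2.572e-04, 5.787e-04]  ψ = [0, 0, 3, 0]  (obs o_2=1)
t=3: δ = [1.628e-04, 2.713e-05, 3.215e-05, 7.234e-05]  ψ = [0, 0, 3, 0]  (obs o_3=1)
t=4: δ = [6.782e-06, 6.782e-06, 2.009e-06, 4.521e-06]  ψ = [0, 0, 3, 0]  (obs o_4=4)
t=5: δ = [8.477e-07, 1.570e-07, 3.768e-07, 5.651e-07]  ψ = [0, 3, 1, 1]  (obs o_5=1)
backtrack: best end state = 0; path = [0, 0, 0, 0, 0, 0]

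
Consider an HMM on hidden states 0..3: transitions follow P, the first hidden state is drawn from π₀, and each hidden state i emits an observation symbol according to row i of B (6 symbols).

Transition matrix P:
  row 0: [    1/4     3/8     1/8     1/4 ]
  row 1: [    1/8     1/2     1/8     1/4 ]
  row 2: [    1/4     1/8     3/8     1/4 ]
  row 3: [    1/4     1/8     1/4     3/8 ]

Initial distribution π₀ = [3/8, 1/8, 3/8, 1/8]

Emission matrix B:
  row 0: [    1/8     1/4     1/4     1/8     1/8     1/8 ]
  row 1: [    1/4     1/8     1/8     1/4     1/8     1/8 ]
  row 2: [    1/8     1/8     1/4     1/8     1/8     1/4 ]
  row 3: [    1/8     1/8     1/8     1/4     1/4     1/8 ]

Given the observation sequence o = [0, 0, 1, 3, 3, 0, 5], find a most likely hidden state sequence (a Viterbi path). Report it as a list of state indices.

t=0: δ = [4.688e-02, 3.125e-02, 4.688e-02, 1.562e-02]  (obs o_0=0)
t=1: δ = [1.465e-03, 4.395e-03, 2.197e-03, 1.465e-03]  ψ = [0, 0, 2, 0]  (obs o_1=0)
t=2: δ = [1.373e-04, 2.747e-04, 1.030e-04, 1.373e-04]  ψ = [1, 1, 2, 1]  (obs o_2=1)
t=3: δ = [4.292e-06, 3.433e-05, 4.828e-06, 1.717e-05]  ψ = [0, 1, 2, 1]  (obs o_3=3)
t=4: δ = [5.364e-07, 4.292e-06, 5.364e-07, 2.146e-06]  ψ = [1, 1, 1, 1]  (obs o_4=3)
t=5: δ = [6.706e-08, 5.364e-07, 6.706e-08, 1.341e-07]  ψ = [1, 1, 1, 1]  (obs o_5=0)
t=6: δ = [8.382e-09, 3.353e-08, 1.676e-08, 1.676e-08]  ψ = [1, 1, 1, 1]  (obs o_6=5)
backtrack: best end state = 1; path = [0, 1, 1, 1, 1, 1, 1]

path = [0, 1, 1, 1, 1, 1, 1]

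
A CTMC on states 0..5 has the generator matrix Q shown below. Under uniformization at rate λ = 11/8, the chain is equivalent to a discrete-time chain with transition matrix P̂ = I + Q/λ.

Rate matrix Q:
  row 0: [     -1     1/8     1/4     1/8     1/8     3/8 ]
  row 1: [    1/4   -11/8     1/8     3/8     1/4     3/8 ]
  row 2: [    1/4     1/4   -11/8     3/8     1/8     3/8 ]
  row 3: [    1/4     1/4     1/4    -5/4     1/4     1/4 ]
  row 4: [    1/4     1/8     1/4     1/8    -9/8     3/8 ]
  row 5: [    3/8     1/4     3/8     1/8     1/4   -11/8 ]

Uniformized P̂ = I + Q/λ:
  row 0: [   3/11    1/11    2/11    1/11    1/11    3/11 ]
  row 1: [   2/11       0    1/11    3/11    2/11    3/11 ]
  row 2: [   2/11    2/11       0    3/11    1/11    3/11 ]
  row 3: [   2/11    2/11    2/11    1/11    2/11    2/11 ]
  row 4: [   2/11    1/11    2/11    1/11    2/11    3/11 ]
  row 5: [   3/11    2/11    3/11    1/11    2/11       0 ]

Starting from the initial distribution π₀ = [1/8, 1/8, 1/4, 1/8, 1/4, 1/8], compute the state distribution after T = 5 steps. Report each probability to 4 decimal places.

t=0: π = [0.1250, 0.1250, 0.2500, 0.1250, 0.2500, 0.1250]
t=1: π = [0.2045, 0.1250, 0.1364, 0.1591, 0.1477, 0.2273]
t=2: π = [0.2211, 0.1271, 0.1663, 0.1384, 0.1508, 0.1963]
t=3: π = [0.2198, 0.1249, 0.1579, 0.1443, 0.1466, 0.2066]
t=4: π = [0.2206, 0.1258, 0.1605, 0.1423, 0.1475, 0.2033]
t=5: π = [0.2203, 0.1255, 0.1597, 0.1430, 0.1472, 0.2044]

π = [0.2203, 0.1255, 0.1597, 0.1430, 0.1472, 0.2044]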